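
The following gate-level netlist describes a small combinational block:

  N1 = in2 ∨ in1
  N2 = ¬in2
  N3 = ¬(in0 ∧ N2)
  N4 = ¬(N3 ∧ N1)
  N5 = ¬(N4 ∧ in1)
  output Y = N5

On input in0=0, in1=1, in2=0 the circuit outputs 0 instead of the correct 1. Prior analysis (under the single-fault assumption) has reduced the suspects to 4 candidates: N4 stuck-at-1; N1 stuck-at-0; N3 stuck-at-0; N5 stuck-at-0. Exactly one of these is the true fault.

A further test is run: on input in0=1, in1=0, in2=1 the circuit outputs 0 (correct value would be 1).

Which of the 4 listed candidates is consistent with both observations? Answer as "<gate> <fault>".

N5 stuck-at-0

Evaluate each candidate on input in0=1, in1=0, in2=1:
  N4 stuck-at-1: N1=1, N2=0, N3=1, N4=1 [stuck-at-1], N5=1 → 1 — eliminated
  N1 stuck-at-0: N1=0 [stuck-at-0], N2=0, N3=1, N4=1, N5=1 → 1 — eliminated
  N3 stuck-at-0: N1=1, N2=0, N3=0 [stuck-at-0], N4=1, N5=1 → 1 — eliminated
  N5 stuck-at-0: N1=1, N2=0, N3=1, N4=0, N5=0 [stuck-at-0] → 0 — matches
Only N5 stuck-at-0 reproduces the observed 0.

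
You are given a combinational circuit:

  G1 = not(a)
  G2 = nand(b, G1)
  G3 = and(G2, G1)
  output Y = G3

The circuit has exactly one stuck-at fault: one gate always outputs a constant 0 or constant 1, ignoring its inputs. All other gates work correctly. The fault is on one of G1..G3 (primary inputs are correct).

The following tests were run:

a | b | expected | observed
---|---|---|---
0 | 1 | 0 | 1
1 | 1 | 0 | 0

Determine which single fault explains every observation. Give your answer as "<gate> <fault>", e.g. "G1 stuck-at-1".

G2 stuck-at-1

Fault-free values for test 1 (a=0, b=1): G1=1, G2=0, G3=0, giving Y=0. Observed 1.
Test 1: faults giving observed 1 are {G2 stuck-at-1, G3 stuck-at-1}.
Test 2 (a=1, b=1): fault-free G1=0, G2=1, G3=0 → 0; observed 0. Eliminates G3 stuck-at-1.
Only G2 stuck-at-1 is consistent with every test.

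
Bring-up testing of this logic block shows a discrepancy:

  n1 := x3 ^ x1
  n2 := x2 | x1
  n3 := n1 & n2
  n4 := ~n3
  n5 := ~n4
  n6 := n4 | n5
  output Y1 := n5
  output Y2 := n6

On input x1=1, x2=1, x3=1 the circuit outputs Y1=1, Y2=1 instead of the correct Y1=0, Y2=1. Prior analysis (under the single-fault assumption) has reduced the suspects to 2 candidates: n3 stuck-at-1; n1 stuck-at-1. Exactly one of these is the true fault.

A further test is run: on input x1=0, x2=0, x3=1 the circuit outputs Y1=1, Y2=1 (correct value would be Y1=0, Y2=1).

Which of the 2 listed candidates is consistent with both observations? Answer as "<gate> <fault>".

n3 stuck-at-1

Evaluate each candidate on input x1=0, x2=0, x3=1:
  n3 stuck-at-1: n1=1, n2=0, n3=1 [stuck-at-1], n4=0, n5=1, n6=1 → Y1=1, Y2=1 — matches
  n1 stuck-at-1: n1=1 [stuck-at-1], n2=0, n3=0, n4=1, n5=0, n6=1 → Y1=0, Y2=1 — eliminated
Only n3 stuck-at-1 reproduces the observed Y1=1, Y2=1.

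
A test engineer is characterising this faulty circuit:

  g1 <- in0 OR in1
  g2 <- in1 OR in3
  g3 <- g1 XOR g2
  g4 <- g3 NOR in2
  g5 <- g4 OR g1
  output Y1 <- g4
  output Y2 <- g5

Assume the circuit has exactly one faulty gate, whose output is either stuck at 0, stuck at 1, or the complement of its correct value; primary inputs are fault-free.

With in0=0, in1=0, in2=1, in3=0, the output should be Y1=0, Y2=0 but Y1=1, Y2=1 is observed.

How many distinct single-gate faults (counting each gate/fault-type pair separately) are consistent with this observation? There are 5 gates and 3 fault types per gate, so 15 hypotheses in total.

2

Fault-free: g1=0, g2=0, g3=0, g4=0, g5=0 → Y1=0, Y2=0. Observed Y1=1, Y2=1.
  g1: none of the 3 fault types match ✗
  g2: none of the 3 fault types match ✗
  g3: none of the 3 fault types match ✗
  g4: stuck-at-1, inverted output ✓; others ✗
  g5: none of the 3 fault types match ✗
Consistent faults: {g4 stuck-at-1, g4 inverted output} — 2 in all.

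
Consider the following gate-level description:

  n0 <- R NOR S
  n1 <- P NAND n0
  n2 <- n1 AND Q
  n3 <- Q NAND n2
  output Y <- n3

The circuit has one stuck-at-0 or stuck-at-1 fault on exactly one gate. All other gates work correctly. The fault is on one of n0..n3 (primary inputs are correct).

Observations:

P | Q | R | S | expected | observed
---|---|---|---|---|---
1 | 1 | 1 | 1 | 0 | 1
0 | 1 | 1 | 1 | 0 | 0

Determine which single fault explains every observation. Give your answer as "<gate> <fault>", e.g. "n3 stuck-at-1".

Fault-free values for test 1 (P=1, Q=1, R=1, S=1): n0=0, n1=1, n2=1, n3=0, giving Y=0. Observed 1.
Test 1: faults giving observed 1 are {n0 stuck-at-1, n1 stuck-at-0, n2 stuck-at-0, n3 stuck-at-1}.
Test 2 (P=0, Q=1, R=1, S=1): fault-free n0=0, n1=1, n2=1, n3=0 → 0; observed 0. Eliminates n1 stuck-at-0, n2 stuck-at-0, n3 stuck-at-1.
Only n0 stuck-at-1 is consistent with every test.

n0 stuck-at-1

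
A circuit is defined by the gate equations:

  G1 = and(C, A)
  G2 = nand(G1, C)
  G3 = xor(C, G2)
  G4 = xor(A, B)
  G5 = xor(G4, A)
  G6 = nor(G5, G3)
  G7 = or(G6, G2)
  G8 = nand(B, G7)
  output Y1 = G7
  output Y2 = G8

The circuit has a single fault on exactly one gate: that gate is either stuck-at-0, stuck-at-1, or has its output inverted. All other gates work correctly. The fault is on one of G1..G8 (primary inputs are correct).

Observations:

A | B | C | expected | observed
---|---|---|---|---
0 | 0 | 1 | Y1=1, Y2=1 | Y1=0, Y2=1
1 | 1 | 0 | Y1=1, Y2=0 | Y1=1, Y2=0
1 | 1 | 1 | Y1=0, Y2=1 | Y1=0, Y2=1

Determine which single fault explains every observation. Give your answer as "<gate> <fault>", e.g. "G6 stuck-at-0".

G1 stuck-at-1

Fault-free values for test 1 (A=0, B=0, C=1): G1=0, G2=1, G3=0, G4=0, G5=0, G6=1, G7=1, G8=1, giving Y1=1, Y2=1. Observed Y1=0, Y2=1.
Test 1: faults giving observed Y1=0, Y2=1 are {G1 stuck-at-1, G1 inverted output, G2 stuck-at-0, G2 inverted output, G7 stuck-at-0, G7 inverted output}.
Test 2 (A=1, B=1, C=0): fault-free G1=0, G2=1, G3=1, G4=0, G5=1, G6=0, G7=1, G8=0 → Y1=1, Y2=0; observed Y1=1, Y2=0. Eliminates G2 stuck-at-0, G2 inverted output, G7 stuck-at-0, G7 inverted output.
Test 3 (A=1, B=1, C=1): fault-free G1=1, G2=0, G3=1, G4=0, G5=1, G6=0, G7=0, G8=1 → Y1=0, Y2=1; observed Y1=0, Y2=1. Eliminates G1 inverted output.
Only G1 stuck-at-1 is consistent with every test.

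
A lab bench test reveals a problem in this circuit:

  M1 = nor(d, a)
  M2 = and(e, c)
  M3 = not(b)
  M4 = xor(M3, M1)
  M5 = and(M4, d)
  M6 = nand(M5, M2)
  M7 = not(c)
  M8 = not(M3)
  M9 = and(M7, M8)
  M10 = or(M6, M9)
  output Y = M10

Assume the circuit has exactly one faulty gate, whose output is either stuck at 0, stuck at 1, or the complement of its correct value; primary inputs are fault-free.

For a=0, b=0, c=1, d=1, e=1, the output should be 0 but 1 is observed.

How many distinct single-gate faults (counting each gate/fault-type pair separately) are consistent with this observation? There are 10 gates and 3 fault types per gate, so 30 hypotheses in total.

16

Fault-free: M1=0, M2=1, M3=1, M4=1, M5=1, M6=0, M7=0, M8=0, M9=0, M10=0 → 0. Observed 1.
  M1: stuck-at-1, inverted output ✓; others ✗
  M2: stuck-at-0, inverted output ✓; others ✗
  M3: stuck-at-0, inverted output ✓; others ✗
  M4: stuck-at-0, inverted output ✓; others ✗
  M5: stuck-at-0, inverted output ✓; others ✗
  M6: stuck-at-1, inverted output ✓; others ✗
  M7: none of the 3 fault types match ✗
  M8: none of the 3 fault types match ✗
  M9: stuck-at-1, inverted output ✓; others ✗
  M10: stuck-at-1, inverted output ✓; others ✗
Consistent faults: {M1 stuck-at-1, M1 inverted output, M2 stuck-at-0, M2 inverted output, M3 stuck-at-0, M3 inverted output, M4 stuck-at-0, M4 inverted output, M5 stuck-at-0, M5 inverted output, M6 stuck-at-1, M6 inverted output, M9 stuck-at-1, M9 inverted output, M10 stuck-at-1, M10 inverted output} — 16 in all.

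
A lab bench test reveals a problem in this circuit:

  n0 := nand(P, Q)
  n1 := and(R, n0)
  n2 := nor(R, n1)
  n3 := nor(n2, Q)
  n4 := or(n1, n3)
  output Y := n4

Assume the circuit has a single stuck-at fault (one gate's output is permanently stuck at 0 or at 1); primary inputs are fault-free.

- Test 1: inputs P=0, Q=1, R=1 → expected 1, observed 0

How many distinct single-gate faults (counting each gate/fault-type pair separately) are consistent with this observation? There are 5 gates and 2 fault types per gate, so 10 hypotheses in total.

3

Fault-free: n0=1, n1=1, n2=0, n3=0, n4=1 → 1. Observed 0.
  n0 stuck-at-0: output 0 ✓
  n0 stuck-at-1: output 1 ✗
  n1 stuck-at-0: output 0 ✓
  n1 stuck-at-1: output 1 ✗
  n2 stuck-at-0: output 1 ✗
  n2 stuck-at-1: output 1 ✗
  n3 stuck-at-0: output 1 ✗
  n3 stuck-at-1: output 1 ✗
  n4 stuck-at-0: output 0 ✓
  n4 stuck-at-1: output 1 ✗
Consistent faults: {n0 stuck-at-0, n1 stuck-at-0, n4 stuck-at-0} — 3 in all.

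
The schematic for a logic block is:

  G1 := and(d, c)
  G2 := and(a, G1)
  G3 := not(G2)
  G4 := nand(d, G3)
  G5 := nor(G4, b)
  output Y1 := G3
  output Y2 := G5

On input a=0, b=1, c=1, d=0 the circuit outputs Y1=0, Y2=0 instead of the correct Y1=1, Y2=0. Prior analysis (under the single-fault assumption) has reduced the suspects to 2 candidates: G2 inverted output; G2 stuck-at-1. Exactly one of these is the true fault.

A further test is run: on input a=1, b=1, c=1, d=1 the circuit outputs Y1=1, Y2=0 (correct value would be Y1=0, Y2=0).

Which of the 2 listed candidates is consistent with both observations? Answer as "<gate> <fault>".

Evaluate each candidate on input a=1, b=1, c=1, d=1:
  G2 inverted output: G1=1, G2=0 [inverted output], G3=1, G4=0, G5=0 → Y1=1, Y2=0 — matches
  G2 stuck-at-1: G1=1, G2=1 [stuck-at-1], G3=0, G4=1, G5=0 → Y1=0, Y2=0 — eliminated
Only G2 inverted output reproduces the observed Y1=1, Y2=0.

G2 inverted output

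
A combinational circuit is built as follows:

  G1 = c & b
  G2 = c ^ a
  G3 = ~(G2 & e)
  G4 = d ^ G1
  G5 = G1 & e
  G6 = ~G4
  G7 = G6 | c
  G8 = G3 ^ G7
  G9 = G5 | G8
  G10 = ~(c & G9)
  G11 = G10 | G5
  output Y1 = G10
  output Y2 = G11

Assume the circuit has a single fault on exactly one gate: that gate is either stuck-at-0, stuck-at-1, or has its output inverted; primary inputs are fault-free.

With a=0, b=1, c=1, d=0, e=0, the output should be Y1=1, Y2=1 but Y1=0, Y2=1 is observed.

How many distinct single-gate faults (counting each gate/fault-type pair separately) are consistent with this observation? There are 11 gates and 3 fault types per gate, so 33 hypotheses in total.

2

Fault-free: G1=1, G2=1, G3=1, G4=1, G5=0, G6=0, G7=1, G8=0, G9=0, G10=1, G11=1 → Y1=1, Y2=1. Observed Y1=0, Y2=1.
  G1: none of the 3 fault types match ✗
  G2: none of the 3 fault types match ✗
  G3: none of the 3 fault types match ✗
  G4: none of the 3 fault types match ✗
  G5: stuck-at-1, inverted output ✓; others ✗
  G6: none of the 3 fault types match ✗
  G7: none of the 3 fault types match ✗
  G8: none of the 3 fault types match ✗
  G9: none of the 3 fault types match ✗
  G10: none of the 3 fault types match ✗
  G11: none of the 3 fault types match ✗
Consistent faults: {G5 stuck-at-1, G5 inverted output} — 2 in all.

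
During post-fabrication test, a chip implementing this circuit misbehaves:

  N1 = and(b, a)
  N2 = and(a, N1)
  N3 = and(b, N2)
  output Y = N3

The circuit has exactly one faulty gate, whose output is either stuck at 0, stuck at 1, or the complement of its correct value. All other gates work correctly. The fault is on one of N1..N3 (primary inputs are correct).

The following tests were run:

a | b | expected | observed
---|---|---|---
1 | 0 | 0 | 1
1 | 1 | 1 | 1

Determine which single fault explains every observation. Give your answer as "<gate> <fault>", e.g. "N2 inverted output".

Fault-free values for test 1 (a=1, b=0): N1=0, N2=0, N3=0, giving Y=0. Observed 1.
Test 1: faults giving observed 1 are {N3 stuck-at-1, N3 inverted output}.
Test 2 (a=1, b=1): fault-free N1=1, N2=1, N3=1 → 1; observed 1. Eliminates N3 inverted output.
Only N3 stuck-at-1 is consistent with every test.

N3 stuck-at-1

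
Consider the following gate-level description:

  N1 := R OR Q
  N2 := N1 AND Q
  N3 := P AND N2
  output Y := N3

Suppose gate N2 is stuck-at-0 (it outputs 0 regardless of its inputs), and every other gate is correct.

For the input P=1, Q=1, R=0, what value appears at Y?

0

Propagate with N2 forced: N1=1, N2=0 [stuck-at-0], N3=0.
So Y = 0. (Without the fault it would be 1.)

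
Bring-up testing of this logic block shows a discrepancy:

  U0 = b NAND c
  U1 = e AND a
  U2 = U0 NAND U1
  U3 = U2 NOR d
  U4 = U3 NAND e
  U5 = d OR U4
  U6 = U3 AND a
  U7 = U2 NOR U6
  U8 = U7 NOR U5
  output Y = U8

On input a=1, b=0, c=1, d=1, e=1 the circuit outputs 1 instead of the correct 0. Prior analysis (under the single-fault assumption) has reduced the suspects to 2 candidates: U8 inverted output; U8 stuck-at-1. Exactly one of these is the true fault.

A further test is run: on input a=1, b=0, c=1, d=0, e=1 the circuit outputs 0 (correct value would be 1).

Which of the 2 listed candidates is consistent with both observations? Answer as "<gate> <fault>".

U8 inverted output

Evaluate each candidate on input a=1, b=0, c=1, d=0, e=1:
  U8 inverted output: U0=1, U1=1, U2=0, U3=1, U4=0, U5=0, U6=1, U7=0, U8=0 [inverted output] → 0 — matches
  U8 stuck-at-1: U0=1, U1=1, U2=0, U3=1, U4=0, U5=0, U6=1, U7=0, U8=1 [stuck-at-1] → 1 — eliminated
Only U8 inverted output reproduces the observed 0.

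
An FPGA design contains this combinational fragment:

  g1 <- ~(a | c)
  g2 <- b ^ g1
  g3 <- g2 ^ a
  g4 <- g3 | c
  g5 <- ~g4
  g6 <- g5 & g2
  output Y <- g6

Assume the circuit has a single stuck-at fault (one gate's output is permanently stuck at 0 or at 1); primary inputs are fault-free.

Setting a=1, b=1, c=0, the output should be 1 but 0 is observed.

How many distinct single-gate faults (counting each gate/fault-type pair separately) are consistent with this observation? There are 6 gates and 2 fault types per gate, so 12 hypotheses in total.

Fault-free: g1=0, g2=1, g3=0, g4=0, g5=1, g6=1 → 1. Observed 0.
  g1 stuck-at-0: output 1 ✗
  g1 stuck-at-1: output 0 ✓
  g2 stuck-at-0: output 0 ✓
  g2 stuck-at-1: output 1 ✗
  g3 stuck-at-0: output 1 ✗
  g3 stuck-at-1: output 0 ✓
  g4 stuck-at-0: output 1 ✗
  g4 stuck-at-1: output 0 ✓
  g5 stuck-at-0: output 0 ✓
  g5 stuck-at-1: output 1 ✗
  g6 stuck-at-0: output 0 ✓
  g6 stuck-at-1: output 1 ✗
Consistent faults: {g1 stuck-at-1, g2 stuck-at-0, g3 stuck-at-1, g4 stuck-at-1, g5 stuck-at-0, g6 stuck-at-0} — 6 in all.

6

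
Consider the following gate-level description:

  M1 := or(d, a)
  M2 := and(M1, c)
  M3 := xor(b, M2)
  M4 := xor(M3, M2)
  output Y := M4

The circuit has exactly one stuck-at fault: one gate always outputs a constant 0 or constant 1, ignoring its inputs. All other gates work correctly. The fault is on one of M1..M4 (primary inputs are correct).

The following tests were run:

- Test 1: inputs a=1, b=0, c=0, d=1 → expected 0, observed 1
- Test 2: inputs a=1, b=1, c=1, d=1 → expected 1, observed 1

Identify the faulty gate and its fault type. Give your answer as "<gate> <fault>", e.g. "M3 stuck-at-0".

M4 stuck-at-1

Fault-free values for test 1 (a=1, b=0, c=0, d=1): M1=1, M2=0, M3=0, M4=0, giving Y=0. Observed 1.
Test 1: faults giving observed 1 are {M3 stuck-at-1, M4 stuck-at-1}.
Test 2 (a=1, b=1, c=1, d=1): fault-free M1=1, M2=1, M3=0, M4=1 → 1; observed 1. Eliminates M3 stuck-at-1.
Only M4 stuck-at-1 is consistent with every test.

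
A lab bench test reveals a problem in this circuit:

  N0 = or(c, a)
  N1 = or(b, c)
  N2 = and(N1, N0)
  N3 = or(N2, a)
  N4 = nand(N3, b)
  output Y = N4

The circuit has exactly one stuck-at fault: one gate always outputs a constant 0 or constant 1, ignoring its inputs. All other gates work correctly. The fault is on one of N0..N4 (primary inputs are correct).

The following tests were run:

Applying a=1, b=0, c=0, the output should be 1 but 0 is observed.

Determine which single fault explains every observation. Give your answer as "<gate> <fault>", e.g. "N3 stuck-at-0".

N4 stuck-at-0

Fault-free values for test 1 (a=1, b=0, c=0): N0=1, N1=0, N2=0, N3=1, N4=1, giving Y=1. Observed 0.
Test 1: faults giving observed 0 are {N4 stuck-at-0}.
Only N4 stuck-at-0 is consistent with every test.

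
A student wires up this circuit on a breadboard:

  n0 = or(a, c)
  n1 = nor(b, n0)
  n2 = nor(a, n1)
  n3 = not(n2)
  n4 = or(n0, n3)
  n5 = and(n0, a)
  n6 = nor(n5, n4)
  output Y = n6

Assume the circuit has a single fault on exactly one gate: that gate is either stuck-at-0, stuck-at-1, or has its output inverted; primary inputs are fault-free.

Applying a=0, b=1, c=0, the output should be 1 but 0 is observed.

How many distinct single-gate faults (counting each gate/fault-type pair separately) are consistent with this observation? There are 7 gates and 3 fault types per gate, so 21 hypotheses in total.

14

Fault-free: n0=0, n1=0, n2=1, n3=0, n4=0, n5=0, n6=1 → 1. Observed 0.
  n0: stuck-at-1, inverted output ✓; others ✗
  n1: stuck-at-1, inverted output ✓; others ✗
  n2: stuck-at-0, inverted output ✓; others ✗
  n3: stuck-at-1, inverted output ✓; others ✗
  n4: stuck-at-1, inverted output ✓; others ✗
  n5: stuck-at-1, inverted output ✓; others ✗
  n6: stuck-at-0, inverted output ✓; others ✗
Consistent faults: {n0 stuck-at-1, n0 inverted output, n1 stuck-at-1, n1 inverted output, n2 stuck-at-0, n2 inverted output, n3 stuck-at-1, n3 inverted output, n4 stuck-at-1, n4 inverted output, n5 stuck-at-1, n5 inverted output, n6 stuck-at-0, n6 inverted output} — 14 in all.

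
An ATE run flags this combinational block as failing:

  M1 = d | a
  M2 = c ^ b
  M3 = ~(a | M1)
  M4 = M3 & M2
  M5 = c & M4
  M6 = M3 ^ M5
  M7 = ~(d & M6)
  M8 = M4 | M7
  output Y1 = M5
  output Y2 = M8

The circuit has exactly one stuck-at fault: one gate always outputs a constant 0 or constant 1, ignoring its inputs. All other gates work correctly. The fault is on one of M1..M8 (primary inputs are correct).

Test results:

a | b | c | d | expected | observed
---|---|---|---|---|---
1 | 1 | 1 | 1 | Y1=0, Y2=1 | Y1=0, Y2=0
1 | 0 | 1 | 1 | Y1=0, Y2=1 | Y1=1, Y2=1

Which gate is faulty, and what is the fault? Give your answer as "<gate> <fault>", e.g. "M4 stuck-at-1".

M3 stuck-at-1

Fault-free values for test 1 (a=1, b=1, c=1, d=1): M1=1, M2=0, M3=0, M4=0, M5=0, M6=0, M7=1, M8=1, giving Y1=0, Y2=1. Observed Y1=0, Y2=0.
Test 1: faults giving observed Y1=0, Y2=0 are {M3 stuck-at-1, M6 stuck-at-1, M7 stuck-at-0, M8 stuck-at-0}.
Test 2 (a=1, b=0, c=1, d=1): fault-free M1=1, M2=1, M3=0, M4=0, M5=0, M6=0, M7=1, M8=1 → Y1=0, Y2=1; observed Y1=1, Y2=1. Eliminates M6 stuck-at-1, M7 stuck-at-0, M8 stuck-at-0.
Only M3 stuck-at-1 is consistent with every test.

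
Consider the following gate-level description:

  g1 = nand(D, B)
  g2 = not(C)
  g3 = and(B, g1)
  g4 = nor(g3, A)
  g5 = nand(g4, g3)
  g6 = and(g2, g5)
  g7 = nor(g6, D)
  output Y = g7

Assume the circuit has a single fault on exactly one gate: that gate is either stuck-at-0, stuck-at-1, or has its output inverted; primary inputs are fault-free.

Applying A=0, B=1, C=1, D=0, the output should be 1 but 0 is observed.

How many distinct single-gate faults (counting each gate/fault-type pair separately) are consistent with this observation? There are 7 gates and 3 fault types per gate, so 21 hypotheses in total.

Fault-free: g1=1, g2=0, g3=1, g4=0, g5=1, g6=0, g7=1 → 1. Observed 0.
  g1: none of the 3 fault types match ✗
  g2: stuck-at-1, inverted output ✓; others ✗
  g3: none of the 3 fault types match ✗
  g4: none of the 3 fault types match ✗
  g5: none of the 3 fault types match ✗
  g6: stuck-at-1, inverted output ✓; others ✗
  g7: stuck-at-0, inverted output ✓; others ✗
Consistent faults: {g2 stuck-at-1, g2 inverted output, g6 stuck-at-1, g6 inverted output, g7 stuck-at-0, g7 inverted output} — 6 in all.

6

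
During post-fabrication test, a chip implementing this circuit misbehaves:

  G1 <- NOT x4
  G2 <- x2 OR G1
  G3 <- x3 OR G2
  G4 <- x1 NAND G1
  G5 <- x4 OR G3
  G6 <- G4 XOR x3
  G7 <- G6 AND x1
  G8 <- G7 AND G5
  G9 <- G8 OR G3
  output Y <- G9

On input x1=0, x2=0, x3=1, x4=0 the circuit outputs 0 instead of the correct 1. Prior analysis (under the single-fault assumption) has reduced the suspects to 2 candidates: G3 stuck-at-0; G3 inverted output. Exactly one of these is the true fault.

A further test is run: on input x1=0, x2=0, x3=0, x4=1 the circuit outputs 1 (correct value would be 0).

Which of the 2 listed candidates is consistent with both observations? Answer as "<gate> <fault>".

G3 inverted output

Evaluate each candidate on input x1=0, x2=0, x3=0, x4=1:
  G3 stuck-at-0: G1=0, G2=0, G3=0 [stuck-at-0], G4=1, G5=1, G6=1, G7=0, G8=0, G9=0 → 0 — eliminated
  G3 inverted output: G1=0, G2=0, G3=1 [inverted output], G4=1, G5=1, G6=1, G7=0, G8=0, G9=1 → 1 — matches
Only G3 inverted output reproduces the observed 1.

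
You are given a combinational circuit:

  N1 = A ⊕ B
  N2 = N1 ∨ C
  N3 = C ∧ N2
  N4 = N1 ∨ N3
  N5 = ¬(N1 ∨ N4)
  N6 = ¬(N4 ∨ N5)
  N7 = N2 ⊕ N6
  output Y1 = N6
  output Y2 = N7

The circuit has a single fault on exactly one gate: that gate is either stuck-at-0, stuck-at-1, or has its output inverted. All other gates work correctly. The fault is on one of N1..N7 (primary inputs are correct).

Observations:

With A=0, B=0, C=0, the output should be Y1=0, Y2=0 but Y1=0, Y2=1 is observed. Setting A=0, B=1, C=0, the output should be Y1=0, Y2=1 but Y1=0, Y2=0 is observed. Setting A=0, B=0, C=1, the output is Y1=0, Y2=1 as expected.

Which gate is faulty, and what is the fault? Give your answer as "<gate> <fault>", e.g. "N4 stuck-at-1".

Fault-free values for test 1 (A=0, B=0, C=0): N1=0, N2=0, N3=0, N4=0, N5=1, N6=0, N7=0, giving Y1=0, Y2=0. Observed Y1=0, Y2=1.
Test 1: faults giving observed Y1=0, Y2=1 are {N1 stuck-at-1, N1 inverted output, N2 stuck-at-1, N2 inverted output, N7 stuck-at-1, N7 inverted output}.
Test 2 (A=0, B=1, C=0): fault-free N1=1, N2=1, N3=0, N4=1, N5=0, N6=0, N7=1 → Y1=0, Y2=1; observed Y1=0, Y2=0. Eliminates N1 stuck-at-1, N2 stuck-at-1, N7 stuck-at-1.
Test 3 (A=0, B=0, C=1): fault-free N1=0, N2=1, N3=1, N4=1, N5=0, N6=0, N7=1 → Y1=0, Y2=1; observed Y1=0, Y2=1. Eliminates N2 inverted output, N7 inverted output.
Only N1 inverted output is consistent with every test.

N1 inverted output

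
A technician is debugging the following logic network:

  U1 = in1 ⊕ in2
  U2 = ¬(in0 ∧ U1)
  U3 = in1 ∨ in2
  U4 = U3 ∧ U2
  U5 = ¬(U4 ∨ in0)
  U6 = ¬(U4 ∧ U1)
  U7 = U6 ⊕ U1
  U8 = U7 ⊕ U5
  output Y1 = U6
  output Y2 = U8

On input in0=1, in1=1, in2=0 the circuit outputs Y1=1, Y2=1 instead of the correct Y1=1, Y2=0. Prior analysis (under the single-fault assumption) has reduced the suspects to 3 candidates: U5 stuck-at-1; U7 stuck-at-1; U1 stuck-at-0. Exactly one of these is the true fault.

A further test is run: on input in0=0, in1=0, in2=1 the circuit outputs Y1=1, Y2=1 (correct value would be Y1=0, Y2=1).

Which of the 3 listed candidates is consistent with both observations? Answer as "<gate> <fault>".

Evaluate each candidate on input in0=0, in1=0, in2=1:
  U5 stuck-at-1: U1=1, U2=1, U3=1, U4=1, U5=1 [stuck-at-1], U6=0, U7=1, U8=0 → Y1=0, Y2=0 — eliminated
  U7 stuck-at-1: U1=1, U2=1, U3=1, U4=1, U5=0, U6=0, U7=1 [stuck-at-1], U8=1 → Y1=0, Y2=1 — eliminated
  U1 stuck-at-0: U1=0 [stuck-at-0], U2=1, U3=1, U4=1, U5=0, U6=1, U7=1, U8=1 → Y1=1, Y2=1 — matches
Only U1 stuck-at-0 reproduces the observed Y1=1, Y2=1.

U1 stuck-at-0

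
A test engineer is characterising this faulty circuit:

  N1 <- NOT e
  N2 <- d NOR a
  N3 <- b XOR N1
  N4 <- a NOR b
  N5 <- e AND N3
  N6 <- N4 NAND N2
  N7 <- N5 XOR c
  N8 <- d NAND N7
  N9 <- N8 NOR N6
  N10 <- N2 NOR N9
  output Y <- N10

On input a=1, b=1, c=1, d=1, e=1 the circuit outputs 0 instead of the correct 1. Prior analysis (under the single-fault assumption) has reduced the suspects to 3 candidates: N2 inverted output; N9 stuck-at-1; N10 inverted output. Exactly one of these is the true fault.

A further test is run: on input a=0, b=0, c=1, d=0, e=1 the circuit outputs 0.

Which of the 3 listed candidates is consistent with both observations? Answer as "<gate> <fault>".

N9 stuck-at-1

Evaluate each candidate on input a=0, b=0, c=1, d=0, e=1:
  N2 inverted output: N1=0, N2=0 [inverted output], N3=0, N4=1, N5=0, N6=1, N7=1, N8=1, N9=0, N10=1 → 1 — eliminated
  N9 stuck-at-1: N1=0, N2=1, N3=0, N4=1, N5=0, N6=0, N7=1, N8=1, N9=1 [stuck-at-1], N10=0 → 0 — matches
  N10 inverted output: N1=0, N2=1, N3=0, N4=1, N5=0, N6=0, N7=1, N8=1, N9=0, N10=1 [inverted output] → 1 — eliminated
Only N9 stuck-at-1 reproduces the observed 0.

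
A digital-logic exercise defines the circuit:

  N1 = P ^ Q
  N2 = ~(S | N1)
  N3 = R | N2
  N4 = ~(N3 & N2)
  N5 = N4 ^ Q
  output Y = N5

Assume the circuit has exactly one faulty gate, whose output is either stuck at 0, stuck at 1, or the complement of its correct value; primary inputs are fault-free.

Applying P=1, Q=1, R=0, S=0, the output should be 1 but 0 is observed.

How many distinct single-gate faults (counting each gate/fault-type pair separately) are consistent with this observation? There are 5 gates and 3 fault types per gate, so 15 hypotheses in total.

10

Fault-free: N1=0, N2=1, N3=1, N4=0, N5=1 → 1. Observed 0.
  N1: stuck-at-1, inverted output ✓; others ✗
  N2: stuck-at-0, inverted output ✓; others ✗
  N3: stuck-at-0, inverted output ✓; others ✗
  N4: stuck-at-1, inverted output ✓; others ✗
  N5: stuck-at-0, inverted output ✓; others ✗
Consistent faults: {N1 stuck-at-1, N1 inverted output, N2 stuck-at-0, N2 inverted output, N3 stuck-at-0, N3 inverted output, N4 stuck-at-1, N4 inverted output, N5 stuck-at-0, N5 inverted output} — 10 in all.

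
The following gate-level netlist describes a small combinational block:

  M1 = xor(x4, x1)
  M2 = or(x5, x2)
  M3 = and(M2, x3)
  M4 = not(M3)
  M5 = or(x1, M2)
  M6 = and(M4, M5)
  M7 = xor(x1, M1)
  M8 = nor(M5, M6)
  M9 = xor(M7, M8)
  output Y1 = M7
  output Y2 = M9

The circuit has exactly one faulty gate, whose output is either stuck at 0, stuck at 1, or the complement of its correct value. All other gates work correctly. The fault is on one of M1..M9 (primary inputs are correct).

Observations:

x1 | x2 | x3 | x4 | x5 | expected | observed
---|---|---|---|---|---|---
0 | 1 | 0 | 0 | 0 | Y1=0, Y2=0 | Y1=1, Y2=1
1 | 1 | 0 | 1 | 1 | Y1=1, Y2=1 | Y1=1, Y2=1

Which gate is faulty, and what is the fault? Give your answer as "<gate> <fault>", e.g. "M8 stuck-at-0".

Fault-free values for test 1 (x1=0, x2=1, x3=0, x4=0, x5=0): M1=0, M2=1, M3=0, M4=1, M5=1, M6=1, M7=0, M8=0, M9=0, giving Y1=0, Y2=0. Observed Y1=1, Y2=1.
Test 1: faults giving observed Y1=1, Y2=1 are {M1 stuck-at-1, M1 inverted output, M7 stuck-at-1, M7 inverted output}.
Test 2 (x1=1, x2=1, x3=0, x4=1, x5=1): fault-free M1=0, M2=1, M3=0, M4=1, M5=1, M6=1, M7=1, M8=0, M9=1 → Y1=1, Y2=1; observed Y1=1, Y2=1. Eliminates M1 stuck-at-1, M1 inverted output, M7 inverted output.
Only M7 stuck-at-1 is consistent with every test.

M7 stuck-at-1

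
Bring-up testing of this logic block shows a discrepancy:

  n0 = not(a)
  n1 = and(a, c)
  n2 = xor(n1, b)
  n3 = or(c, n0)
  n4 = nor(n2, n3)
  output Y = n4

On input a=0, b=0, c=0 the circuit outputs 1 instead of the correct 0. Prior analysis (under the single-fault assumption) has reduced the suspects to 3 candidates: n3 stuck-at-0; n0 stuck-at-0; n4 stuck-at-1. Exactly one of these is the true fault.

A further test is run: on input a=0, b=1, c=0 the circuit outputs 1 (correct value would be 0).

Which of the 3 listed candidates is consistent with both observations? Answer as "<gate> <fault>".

Evaluate each candidate on input a=0, b=1, c=0:
  n3 stuck-at-0: n0=1, n1=0, n2=1, n3=0 [stuck-at-0], n4=0 → 0 — eliminated
  n0 stuck-at-0: n0=0 [stuck-at-0], n1=0, n2=1, n3=0, n4=0 → 0 — eliminated
  n4 stuck-at-1: n0=1, n1=0, n2=1, n3=1, n4=1 [stuck-at-1] → 1 — matches
Only n4 stuck-at-1 reproduces the observed 1.

n4 stuck-at-1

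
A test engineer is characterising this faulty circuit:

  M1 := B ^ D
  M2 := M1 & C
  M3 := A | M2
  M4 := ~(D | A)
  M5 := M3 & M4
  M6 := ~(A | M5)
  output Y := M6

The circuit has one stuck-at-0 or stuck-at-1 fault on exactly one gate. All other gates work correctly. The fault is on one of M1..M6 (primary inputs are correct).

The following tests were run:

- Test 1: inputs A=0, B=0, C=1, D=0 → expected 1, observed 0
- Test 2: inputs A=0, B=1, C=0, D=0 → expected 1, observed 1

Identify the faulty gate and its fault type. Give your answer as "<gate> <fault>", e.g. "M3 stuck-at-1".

M1 stuck-at-1

Fault-free values for test 1 (A=0, B=0, C=1, D=0): M1=0, M2=0, M3=0, M4=1, M5=0, M6=1, giving Y=1. Observed 0.
Test 1: faults giving observed 0 are {M1 stuck-at-1, M2 stuck-at-1, M3 stuck-at-1, M5 stuck-at-1, M6 stuck-at-0}.
Test 2 (A=0, B=1, C=0, D=0): fault-free M1=1, M2=0, M3=0, M4=1, M5=0, M6=1 → 1; observed 1. Eliminates M2 stuck-at-1, M3 stuck-at-1, M5 stuck-at-1, M6 stuck-at-0.
Only M1 stuck-at-1 is consistent with every test.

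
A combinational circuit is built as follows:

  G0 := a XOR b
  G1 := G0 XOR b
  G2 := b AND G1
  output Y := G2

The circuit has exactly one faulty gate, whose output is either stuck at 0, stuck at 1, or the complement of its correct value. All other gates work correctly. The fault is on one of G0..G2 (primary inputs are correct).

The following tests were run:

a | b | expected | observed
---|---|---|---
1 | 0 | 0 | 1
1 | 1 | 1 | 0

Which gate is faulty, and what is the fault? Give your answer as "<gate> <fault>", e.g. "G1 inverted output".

Fault-free values for test 1 (a=1, b=0): G0=1, G1=1, G2=0, giving Y=0. Observed 1.
Test 1: faults giving observed 1 are {G2 stuck-at-1, G2 inverted output}.
Test 2 (a=1, b=1): fault-free G0=0, G1=1, G2=1 → 1; observed 0. Eliminates G2 stuck-at-1.
Only G2 inverted output is consistent with every test.

G2 inverted output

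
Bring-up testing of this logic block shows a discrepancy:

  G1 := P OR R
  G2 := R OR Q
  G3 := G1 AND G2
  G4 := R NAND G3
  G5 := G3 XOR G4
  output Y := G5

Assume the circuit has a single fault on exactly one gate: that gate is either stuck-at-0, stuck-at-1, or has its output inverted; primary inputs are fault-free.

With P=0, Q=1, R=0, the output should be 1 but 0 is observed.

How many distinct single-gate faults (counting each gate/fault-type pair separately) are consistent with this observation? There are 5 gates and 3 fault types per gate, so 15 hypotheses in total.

8

Fault-free: G1=0, G2=1, G3=0, G4=1, G5=1 → 1. Observed 0.
  G1: stuck-at-1, inverted output ✓; others ✗
  G2: none of the 3 fault types match ✗
  G3: stuck-at-1, inverted output ✓; others ✗
  G4: stuck-at-0, inverted output ✓; others ✗
  G5: stuck-at-0, inverted output ✓; others ✗
Consistent faults: {G1 stuck-at-1, G1 inverted output, G3 stuck-at-1, G3 inverted output, G4 stuck-at-0, G4 inverted output, G5 stuck-at-0, G5 inverted output} — 8 in all.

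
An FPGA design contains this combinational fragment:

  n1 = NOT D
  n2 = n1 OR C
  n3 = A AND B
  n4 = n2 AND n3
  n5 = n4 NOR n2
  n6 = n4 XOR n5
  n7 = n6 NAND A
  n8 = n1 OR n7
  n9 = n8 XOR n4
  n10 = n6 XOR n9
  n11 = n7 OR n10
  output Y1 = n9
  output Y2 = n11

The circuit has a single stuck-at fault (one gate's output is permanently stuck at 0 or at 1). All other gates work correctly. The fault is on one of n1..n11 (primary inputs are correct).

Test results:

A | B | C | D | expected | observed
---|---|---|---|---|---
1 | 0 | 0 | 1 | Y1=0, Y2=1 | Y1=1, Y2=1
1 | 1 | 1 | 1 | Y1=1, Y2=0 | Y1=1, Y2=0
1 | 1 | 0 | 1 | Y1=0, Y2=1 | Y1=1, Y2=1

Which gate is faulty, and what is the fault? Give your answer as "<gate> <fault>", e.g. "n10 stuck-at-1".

Fault-free values for test 1 (A=1, B=0, C=0, D=1): n1=0, n2=0, n3=0, n4=0, n5=1, n6=1, n7=0, n8=0, n9=0, n10=1, n11=1, giving Y1=0, Y2=1. Observed Y1=1, Y2=1.
Test 1: faults giving observed Y1=1, Y2=1 are {n1 stuck-at-1, n2 stuck-at-1, n5 stuck-at-0, n6 stuck-at-0, n7 stuck-at-1}.
Test 2 (A=1, B=1, C=1, D=1): fault-free n1=0, n2=1, n3=1, n4=1, n5=0, n6=1, n7=0, n8=0, n9=1, n10=0, n11=0 → Y1=1, Y2=0; observed Y1=1, Y2=0. Eliminates n1 stuck-at-1, n6 stuck-at-0, n7 stuck-at-1.
Test 3 (A=1, B=1, C=0, D=1): fault-free n1=0, n2=0, n3=1, n4=0, n5=1, n6=1, n7=0, n8=0, n9=0, n10=1, n11=1 → Y1=0, Y2=1; observed Y1=1, Y2=1. Eliminates n2 stuck-at-1.
Only n5 stuck-at-0 is consistent with every test.

n5 stuck-at-0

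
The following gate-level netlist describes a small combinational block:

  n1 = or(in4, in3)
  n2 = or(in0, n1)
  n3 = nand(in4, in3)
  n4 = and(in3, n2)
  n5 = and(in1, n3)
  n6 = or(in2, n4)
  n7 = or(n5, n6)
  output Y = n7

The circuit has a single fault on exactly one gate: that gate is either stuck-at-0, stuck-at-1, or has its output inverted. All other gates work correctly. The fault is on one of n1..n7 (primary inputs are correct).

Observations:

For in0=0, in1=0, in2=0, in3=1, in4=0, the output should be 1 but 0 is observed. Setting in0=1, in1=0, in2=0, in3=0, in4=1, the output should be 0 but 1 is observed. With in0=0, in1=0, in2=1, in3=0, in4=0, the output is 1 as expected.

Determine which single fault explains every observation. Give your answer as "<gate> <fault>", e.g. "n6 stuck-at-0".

n4 inverted output

Fault-free values for test 1 (in0=0, in1=0, in2=0, in3=1, in4=0): n1=1, n2=1, n3=1, n4=1, n5=0, n6=1, n7=1, giving Y=1. Observed 0.
Test 1: faults giving observed 0 are {n1 stuck-at-0, n1 inverted output, n2 stuck-at-0, n2 inverted output, n4 stuck-at-0, n4 inverted output, n6 stuck-at-0, n6 inverted output, n7 stuck-at-0, n7 inverted output}.
Test 2 (in0=1, in1=0, in2=0, in3=0, in4=1): fault-free n1=1, n2=1, n3=1, n4=0, n5=0, n6=0, n7=0 → 0; observed 1. Eliminates n1 stuck-at-0, n1 inverted output, n2 stuck-at-0, n2 inverted output, n4 stuck-at-0, n6 stuck-at-0, n7 stuck-at-0.
Test 3 (in0=0, in1=0, in2=1, in3=0, in4=0): fault-free n1=0, n2=0, n3=1, n4=0, n5=0, n6=1, n7=1 → 1; observed 1. Eliminates n6 inverted output, n7 inverted output.
Only n4 inverted output is consistent with every test.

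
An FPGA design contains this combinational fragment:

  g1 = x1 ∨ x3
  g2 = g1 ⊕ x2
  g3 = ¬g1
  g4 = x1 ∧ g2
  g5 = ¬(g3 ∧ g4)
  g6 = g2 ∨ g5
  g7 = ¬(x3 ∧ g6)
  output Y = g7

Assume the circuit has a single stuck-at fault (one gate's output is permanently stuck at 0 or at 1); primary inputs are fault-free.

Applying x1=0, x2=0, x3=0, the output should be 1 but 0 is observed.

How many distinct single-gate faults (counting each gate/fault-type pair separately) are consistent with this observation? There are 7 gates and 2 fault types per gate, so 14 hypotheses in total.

1

Fault-free: g1=0, g2=0, g3=1, g4=0, g5=1, g6=1, g7=1 → 1. Observed 0.
  g1 stuck-at-0: output 1 ✗
  g1 stuck-at-1: output 1 ✗
  g2 stuck-at-0: output 1 ✗
  g2 stuck-at-1: output 1 ✗
  g3 stuck-at-0: output 1 ✗
  g3 stuck-at-1: output 1 ✗
  g4 stuck-at-0: output 1 ✗
  g4 stuck-at-1: output 1 ✗
  g5 stuck-at-0: output 1 ✗
  g5 stuck-at-1: output 1 ✗
  g6 stuck-at-0: output 1 ✗
  g6 stuck-at-1: output 1 ✗
  g7 stuck-at-0: output 0 ✓
  g7 stuck-at-1: output 1 ✗
Consistent faults: {g7 stuck-at-0} — 1 in all.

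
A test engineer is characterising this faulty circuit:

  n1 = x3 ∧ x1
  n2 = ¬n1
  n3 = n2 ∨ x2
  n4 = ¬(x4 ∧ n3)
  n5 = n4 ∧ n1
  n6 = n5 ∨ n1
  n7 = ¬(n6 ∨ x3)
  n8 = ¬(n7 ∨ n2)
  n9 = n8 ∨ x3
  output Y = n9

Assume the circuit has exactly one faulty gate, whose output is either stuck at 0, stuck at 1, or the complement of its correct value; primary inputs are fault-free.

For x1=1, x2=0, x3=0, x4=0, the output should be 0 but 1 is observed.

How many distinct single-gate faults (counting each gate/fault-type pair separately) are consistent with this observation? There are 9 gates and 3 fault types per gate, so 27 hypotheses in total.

6

Fault-free: n1=0, n2=1, n3=1, n4=1, n5=0, n6=0, n7=1, n8=0, n9=0 → 0. Observed 1.
  n1: stuck-at-1, inverted output ✓; others ✗
  n2: none of the 3 fault types match ✗
  n3: none of the 3 fault types match ✗
  n4: none of the 3 fault types match ✗
  n5: none of the 3 fault types match ✗
  n6: none of the 3 fault types match ✗
  n7: none of the 3 fault types match ✗
  n8: stuck-at-1, inverted output ✓; others ✗
  n9: stuck-at-1, inverted output ✓; others ✗
Consistent faults: {n1 stuck-at-1, n1 inverted output, n8 stuck-at-1, n8 inverted output, n9 stuck-at-1, n9 inverted output} — 6 in all.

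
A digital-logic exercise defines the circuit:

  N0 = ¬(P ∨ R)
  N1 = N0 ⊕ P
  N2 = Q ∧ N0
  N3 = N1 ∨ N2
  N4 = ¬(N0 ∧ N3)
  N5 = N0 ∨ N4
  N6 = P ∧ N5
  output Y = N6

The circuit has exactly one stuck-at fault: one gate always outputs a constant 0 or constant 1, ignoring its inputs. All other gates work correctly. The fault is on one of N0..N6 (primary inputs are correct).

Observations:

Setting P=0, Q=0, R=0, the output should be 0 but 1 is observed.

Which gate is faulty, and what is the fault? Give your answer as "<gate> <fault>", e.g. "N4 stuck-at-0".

Fault-free values for test 1 (P=0, Q=0, R=0): N0=1, N1=1, N2=0, N3=1, N4=0, N5=1, N6=0, giving Y=0. Observed 1.
Test 1: faults giving observed 1 are {N6 stuck-at-1}.
Only N6 stuck-at-1 is consistent with every test.

N6 stuck-at-1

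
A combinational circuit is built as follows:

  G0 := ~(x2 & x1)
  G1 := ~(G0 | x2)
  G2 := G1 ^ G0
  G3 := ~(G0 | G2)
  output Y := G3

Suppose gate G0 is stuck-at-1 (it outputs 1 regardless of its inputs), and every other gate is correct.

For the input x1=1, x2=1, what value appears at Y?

0

Propagate with G0 forced: G0=1 [stuck-at-1], G1=0, G2=1, G3=0.
So Y = 0. (Without the fault it would be 1.)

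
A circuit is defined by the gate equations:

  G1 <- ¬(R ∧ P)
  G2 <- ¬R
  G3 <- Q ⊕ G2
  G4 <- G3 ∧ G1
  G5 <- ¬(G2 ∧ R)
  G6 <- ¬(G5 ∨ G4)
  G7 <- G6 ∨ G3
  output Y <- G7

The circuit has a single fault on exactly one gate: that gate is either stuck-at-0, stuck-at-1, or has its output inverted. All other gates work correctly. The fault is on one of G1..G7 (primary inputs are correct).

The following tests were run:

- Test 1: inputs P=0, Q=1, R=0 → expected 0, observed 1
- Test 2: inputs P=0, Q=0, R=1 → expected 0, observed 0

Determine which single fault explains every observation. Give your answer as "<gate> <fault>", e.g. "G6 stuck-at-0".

G2 stuck-at-0

Fault-free values for test 1 (P=0, Q=1, R=0): G1=1, G2=1, G3=0, G4=0, G5=1, G6=0, G7=0, giving Y=0. Observed 1.
Test 1: faults giving observed 1 are {G2 stuck-at-0, G2 inverted output, G3 stuck-at-1, G3 inverted output, G5 stuck-at-0, G5 inverted output, G6 stuck-at-1, G6 inverted output, G7 stuck-at-1, G7 inverted output}.
Test 2 (P=0, Q=0, R=1): fault-free G1=1, G2=0, G3=0, G4=0, G5=1, G6=0, G7=0 → 0; observed 0. Eliminates G2 inverted output, G3 stuck-at-1, G3 inverted output, G5 stuck-at-0, G5 inverted output, G6 stuck-at-1, G6 inverted output, G7 stuck-at-1, G7 inverted output.
Only G2 stuck-at-0 is consistent with every test.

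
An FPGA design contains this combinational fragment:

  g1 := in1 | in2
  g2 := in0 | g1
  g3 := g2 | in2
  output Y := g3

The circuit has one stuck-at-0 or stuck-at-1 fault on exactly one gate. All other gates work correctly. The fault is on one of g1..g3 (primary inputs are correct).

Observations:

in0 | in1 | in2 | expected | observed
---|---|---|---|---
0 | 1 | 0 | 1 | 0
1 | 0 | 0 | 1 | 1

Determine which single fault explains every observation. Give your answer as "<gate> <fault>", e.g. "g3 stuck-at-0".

Fault-free values for test 1 (in0=0, in1=1, in2=0): g1=1, g2=1, g3=1, giving Y=1. Observed 0.
Test 1: faults giving observed 0 are {g1 stuck-at-0, g2 stuck-at-0, g3 stuck-at-0}.
Test 2 (in0=1, in1=0, in2=0): fault-free g1=0, g2=1, g3=1 → 1; observed 1. Eliminates g2 stuck-at-0, g3 stuck-at-0.
Only g1 stuck-at-0 is consistent with every test.

g1 stuck-at-0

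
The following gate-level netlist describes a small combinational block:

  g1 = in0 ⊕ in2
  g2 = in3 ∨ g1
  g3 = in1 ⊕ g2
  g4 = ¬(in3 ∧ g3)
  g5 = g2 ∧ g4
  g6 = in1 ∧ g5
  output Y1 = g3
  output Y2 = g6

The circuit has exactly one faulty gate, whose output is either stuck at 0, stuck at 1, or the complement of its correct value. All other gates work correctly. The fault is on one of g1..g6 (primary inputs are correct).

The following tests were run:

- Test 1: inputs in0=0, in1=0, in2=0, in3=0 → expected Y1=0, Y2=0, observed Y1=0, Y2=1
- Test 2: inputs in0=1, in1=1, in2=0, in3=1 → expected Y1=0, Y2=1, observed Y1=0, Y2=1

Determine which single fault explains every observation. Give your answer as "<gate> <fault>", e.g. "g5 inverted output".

g6 stuck-at-1

Fault-free values for test 1 (in0=0, in1=0, in2=0, in3=0): g1=0, g2=0, g3=0, g4=1, g5=0, g6=0, giving Y1=0, Y2=0. Observed Y1=0, Y2=1.
Test 1: faults giving observed Y1=0, Y2=1 are {g6 stuck-at-1, g6 inverted output}.
Test 2 (in0=1, in1=1, in2=0, in3=1): fault-free g1=1, g2=1, g3=0, g4=1, g5=1, g6=1 → Y1=0, Y2=1; observed Y1=0, Y2=1. Eliminates g6 inverted output.
Only g6 stuck-at-1 is consistent with every test.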